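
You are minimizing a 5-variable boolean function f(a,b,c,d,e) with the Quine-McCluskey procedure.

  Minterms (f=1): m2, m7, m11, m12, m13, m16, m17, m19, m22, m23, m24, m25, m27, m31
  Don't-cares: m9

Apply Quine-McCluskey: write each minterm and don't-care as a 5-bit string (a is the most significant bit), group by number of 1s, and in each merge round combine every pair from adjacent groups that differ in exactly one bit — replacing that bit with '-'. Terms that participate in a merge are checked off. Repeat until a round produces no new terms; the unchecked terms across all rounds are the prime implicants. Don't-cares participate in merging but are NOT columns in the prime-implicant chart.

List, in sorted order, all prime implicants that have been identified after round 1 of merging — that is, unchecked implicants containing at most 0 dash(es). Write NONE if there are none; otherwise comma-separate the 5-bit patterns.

Round 0: 00010 00111✓ 01001✓ 01011✓ 01100✓ 01101✓ 10000✓ 10001✓ 10011✓ 10110✓ 10111✓ 11000✓ 11001✓ 11011✓ 11111✓
Round 1: -0111 -1001✓ -1011✓ 01-01 010-1✓ 0110- 1-000✓ 1-001✓ 1-011✓ 1-111✓ 10-11✓ 100-1✓ 1000-✓ 1011- 11-11✓ 110-1✓ 1100-✓
Round 2: -10-1 1--11 1-0-1 1-00-
PIs = {-0111, -10-1, 00010, 01-01, 0110-, 1--11, 1-0-1, 1-00-, 1011-}

00010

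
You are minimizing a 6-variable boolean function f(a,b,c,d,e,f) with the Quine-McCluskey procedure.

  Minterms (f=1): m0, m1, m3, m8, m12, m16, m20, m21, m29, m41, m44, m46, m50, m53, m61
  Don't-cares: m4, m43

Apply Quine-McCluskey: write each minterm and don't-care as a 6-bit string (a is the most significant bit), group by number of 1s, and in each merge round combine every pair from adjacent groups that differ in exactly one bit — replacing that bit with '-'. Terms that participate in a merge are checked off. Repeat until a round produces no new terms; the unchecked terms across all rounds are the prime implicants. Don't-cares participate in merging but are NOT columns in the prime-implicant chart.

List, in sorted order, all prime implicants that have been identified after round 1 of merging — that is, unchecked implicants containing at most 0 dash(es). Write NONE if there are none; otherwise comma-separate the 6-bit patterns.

110010

[col 0] 000000*, 000001*, 000011*, 000100*, 001000*, 001100*, 010000*, 010100*, 010101*, 011101*, 101001*, 101011*, 101100*, 101110*, 110010, 110101*, 111101*
[col 1] -01100, -10101*, -11101*, 0-0000*, 0-0100*, 00-000*, 00-100*, 000-00*, 0000-1, 00000-, 001-00*, 01-101*, 010-00*, 01010-, 1010-1, 1011-0, 11-101*
[col 2] -1-101, 0-0-00, 00--00
Prime implicants: -01100, -1-101, 0-0-00, 00--00, 0000-1, 00000-, 01010-, 1010-1, 1011-0, 110010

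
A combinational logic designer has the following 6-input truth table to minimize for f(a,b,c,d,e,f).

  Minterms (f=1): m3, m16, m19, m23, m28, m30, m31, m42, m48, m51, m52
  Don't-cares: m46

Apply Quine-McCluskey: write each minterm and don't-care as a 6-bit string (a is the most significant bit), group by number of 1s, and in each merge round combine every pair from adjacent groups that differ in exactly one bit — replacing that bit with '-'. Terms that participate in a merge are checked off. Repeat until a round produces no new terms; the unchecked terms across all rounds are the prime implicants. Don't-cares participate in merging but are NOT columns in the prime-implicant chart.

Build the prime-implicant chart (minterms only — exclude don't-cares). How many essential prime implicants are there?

size-2^0 implicants → 000011(✓)  010000(✓)  010011(✓)  010111(✓)  011100(✓)  011110(✓)  011111(✓)  101010(✓)  101110(✓)  110000(✓)  110011(✓)  110100(✓)
size-2^1 implicants → -10000  -10011  0-0011  01-111  010-11  0111-0  01111-  101-10  110-00
Unchecked terms (primes): -10000, -10011, 0-0011, 01-111, 010-11, 0111-0, 01111-, 101-10, 110-00
Minterm coverage:
  m3 ⊆ 0-0011 [E]
  m16 ⊆ -10000 [E]
  m19 ⊆ -10011,0-0011,010-11
  m23 ⊆ 01-111,010-11
  m28 ⊆ 0111-0 [E]
  m30 ⊆ 0111-0,01111-
  m31 ⊆ 01-111,01111-
  m42 ⊆ 101-10 [E]
  m48 ⊆ -10000,110-00
  m51 ⊆ -10011 [E]
  m52 ⊆ 110-00 [E]
E = {-10000, -10011, 0-0011, 0111-0, 101-10, 110-00}

6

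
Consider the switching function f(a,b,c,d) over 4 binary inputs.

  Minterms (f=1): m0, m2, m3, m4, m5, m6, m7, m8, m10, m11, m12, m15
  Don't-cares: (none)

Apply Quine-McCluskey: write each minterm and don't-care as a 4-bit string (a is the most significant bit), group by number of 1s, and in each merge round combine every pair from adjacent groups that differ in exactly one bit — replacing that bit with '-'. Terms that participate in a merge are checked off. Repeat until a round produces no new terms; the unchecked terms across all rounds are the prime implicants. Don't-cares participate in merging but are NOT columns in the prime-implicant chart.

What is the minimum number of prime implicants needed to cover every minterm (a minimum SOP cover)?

Round 0: 0000✓ 0010✓ 0011✓ 0100✓ 0101✓ 0110✓ 0111✓ 1000✓ 1010✓ 1011✓ 1100✓ 1111✓
Round 1: -000✓ -010✓ -011✓ -100✓ -111✓ 0-00✓ 0-10✓ 0-11✓ 00-0✓ 001-✓ 01-0✓ 01-1✓ 010-✓ 011-✓ 1-00✓ 1-11✓ 10-0✓ 101-✓
Round 2: --00 --11 -0-0 -01- 0--0 0-1- 01--
PIs = {--00, --11, -0-0, -01-, 0--0, 0-1-, 01--}
Coverage chart:
  m0: --00,-0-0,0--0
  m2: -0-0,-01-,0--0,0-1-
  m3: --11,-01-,0-1-
  m4: --00,0--0,01--
  m5: 01-- ←essential
  m6: 0--0,0-1-,01--
  m7: --11,0-1-,01--
  m8: --00,-0-0
  m10: -0-0,-01-
  m11: --11,-01-
  m12: --00 ←essential
  m15: --11 ←essential
Essential: --00, --11, 01--
Petrick residual → -0-0
Min cover (4 terms): c'd' + cd + b'd' + a'b

4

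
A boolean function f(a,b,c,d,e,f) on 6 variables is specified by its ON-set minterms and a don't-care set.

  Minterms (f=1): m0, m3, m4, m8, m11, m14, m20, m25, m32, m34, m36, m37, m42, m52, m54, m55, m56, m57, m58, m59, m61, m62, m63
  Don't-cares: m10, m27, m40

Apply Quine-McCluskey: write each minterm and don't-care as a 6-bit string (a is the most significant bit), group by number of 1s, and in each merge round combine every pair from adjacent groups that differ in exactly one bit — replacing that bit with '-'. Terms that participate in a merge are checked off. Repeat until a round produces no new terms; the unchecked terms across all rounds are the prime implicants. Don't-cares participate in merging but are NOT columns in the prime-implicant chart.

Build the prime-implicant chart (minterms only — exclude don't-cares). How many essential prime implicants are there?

[col 0] 000000*, 000011*, 000100*, 001000*, 001010*, 001011*, 001110*, 010100*, 011001*, 011011*, 100000*, 100010*, 100100*, 100101*, 101000*, 101010*, 110100*, 110110*, 110111*, 111000*, 111001*, 111010*, 111011*, 111101*, 111110*, 111111*
[col 1] -00000*, -00100*, -01000*, -01010*, -10100*, -11001*, -11011*, 0-0100*, 0-1011, 00-000*, 00-011, 000-00*, 001-10, 0010-0*, 00101-, 0110-1*, 1-0100*, 1-1000*, 1-1010*, 10-000*, 10-010*, 100-00*, 1000-0*, 10010-, 1010-0*, 11-110*, 11-111*, 1101-0, 11011-*, 111-01*, 111-10*, 111-11*, 1110-0*, 1110-1*, 11100-*, 11101-*, 1111-1*, 11111-*
[col 2] --0100, -0-000, -00-00, -010-0, -110-1, 1-10-0, 10-0-0, 11-11-, 111--1, 111-1-, 1110--
Prime implicants: --0100, -0-000, -00-00, -010-0, -110-1, 0-1011, 00-011, 001-10, 00101-, 1-10-0, 10-0-0, 10010-, 11-11-, 1101-0, 111--1, 111-1-, 1110--
PI chart (minterm → PIs covering it):
  0 | -0-000,-00-00
  3 | 00-011  (sole → essential)
  4 | --0100,-00-00
  8 | -0-000,-010-0
  11 | 0-1011,00-011,00101-
  14 | 001-10  (sole → essential)
  20 | --0100  (sole → essential)
  25 | -110-1  (sole → essential)
  32 | -0-000,-00-00,10-0-0
  34 | 10-0-0  (sole → essential)
  36 | --0100,-00-00,10010-
  37 | 10010-  (sole → essential)
  42 | -010-0,1-10-0,10-0-0
  52 | --0100,1101-0
  54 | 11-11-,1101-0
  55 | 11-11-  (sole → essential)
  56 | 1-10-0,1110--
  57 | -110-1,111--1,1110--
  58 | 1-10-0,111-1-,1110--
  59 | -110-1,111--1,111-1-,1110--
  61 | 111--1  (sole → essential)
  62 | 11-11-,111-1-
  63 | 11-11-,111--1,111-1-
Essential prime implicants: --0100, -110-1, 00-011, 001-10, 10-0-0, 10010-, 11-11-, 111--1

8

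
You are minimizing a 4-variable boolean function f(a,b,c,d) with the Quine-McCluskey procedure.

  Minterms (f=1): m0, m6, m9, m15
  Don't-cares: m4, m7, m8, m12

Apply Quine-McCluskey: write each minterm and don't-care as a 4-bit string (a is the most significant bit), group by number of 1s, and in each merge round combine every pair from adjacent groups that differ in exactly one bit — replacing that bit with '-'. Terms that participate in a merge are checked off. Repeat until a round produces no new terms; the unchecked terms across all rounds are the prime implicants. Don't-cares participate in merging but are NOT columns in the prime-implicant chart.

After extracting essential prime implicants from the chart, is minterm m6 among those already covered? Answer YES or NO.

NO

[col 0] 0000*, 0100*, 0110*, 0111*, 1000*, 1001*, 1100*, 1111*
[col 1] -000*, -100*, -111, 0-00*, 01-0, 011-, 1-00*, 100-
[col 2] --00
Prime implicants: --00, -111, 01-0, 011-, 100-
PI chart (minterm → PIs covering it):
  0 | --00  (sole → essential)
  6 | 01-0,011-
  9 | 100-  (sole → essential)
  15 | -111  (sole → essential)
Essential prime implicants: --00, -111, 100-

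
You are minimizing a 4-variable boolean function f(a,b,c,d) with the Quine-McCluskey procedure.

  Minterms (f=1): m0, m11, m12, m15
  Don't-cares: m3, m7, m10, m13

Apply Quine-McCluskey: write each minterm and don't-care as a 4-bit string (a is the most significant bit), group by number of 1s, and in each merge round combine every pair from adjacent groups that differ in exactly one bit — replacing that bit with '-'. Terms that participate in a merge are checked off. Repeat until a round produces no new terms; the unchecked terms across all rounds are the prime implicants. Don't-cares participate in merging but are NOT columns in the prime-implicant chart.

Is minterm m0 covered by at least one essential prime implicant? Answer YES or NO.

Round 0: 0000 0011✓ 0111✓ 1010✓ 1011✓ 1100✓ 1101✓ 1111✓
Round 1: -011✓ -111✓ 0-11✓ 1-11✓ 101- 11-1 110-
Round 2: --11
PIs = {--11, 0000, 101-, 11-1, 110-}
Coverage chart:
  m0: 0000 ←essential
  m11: --11,101-
  m12: 110- ←essential
  m15: --11,11-1
Essential: 0000, 110-

YES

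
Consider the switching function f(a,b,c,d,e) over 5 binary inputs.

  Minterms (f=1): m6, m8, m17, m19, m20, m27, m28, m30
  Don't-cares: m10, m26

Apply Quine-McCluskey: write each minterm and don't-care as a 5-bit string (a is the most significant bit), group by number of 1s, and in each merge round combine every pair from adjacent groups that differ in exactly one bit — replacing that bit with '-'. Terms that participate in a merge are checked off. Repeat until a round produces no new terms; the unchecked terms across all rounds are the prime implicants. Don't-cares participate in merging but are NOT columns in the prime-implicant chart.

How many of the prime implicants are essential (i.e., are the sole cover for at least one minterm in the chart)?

4

Round 0: 00110 01000✓ 01010✓ 10001✓ 10011✓ 10100✓ 11010✓ 11011✓ 11100✓ 11110✓
Round 1: -1010 010-0 1-011 1-100 100-1 11-10 1101- 111-0
PIs = {-1010, 00110, 010-0, 1-011, 1-100, 100-1, 11-10, 1101-, 111-0}
Coverage chart:
  m6: 00110 ←essential
  m8: 010-0 ←essential
  m17: 100-1 ←essential
  m19: 1-011,100-1
  m20: 1-100 ←essential
  m27: 1-011,1101-
  m28: 1-100,111-0
  m30: 11-10,111-0
Essential: 00110, 010-0, 1-100, 100-1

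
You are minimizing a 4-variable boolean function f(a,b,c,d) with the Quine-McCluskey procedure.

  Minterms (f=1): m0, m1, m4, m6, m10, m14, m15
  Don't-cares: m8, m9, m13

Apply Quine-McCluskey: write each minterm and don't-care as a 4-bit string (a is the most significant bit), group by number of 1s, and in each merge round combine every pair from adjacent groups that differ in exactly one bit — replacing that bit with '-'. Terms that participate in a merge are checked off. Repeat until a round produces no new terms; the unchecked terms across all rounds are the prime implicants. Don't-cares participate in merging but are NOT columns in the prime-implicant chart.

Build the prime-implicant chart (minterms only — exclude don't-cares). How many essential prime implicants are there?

1

[col 0] 0000*, 0001*, 0100*, 0110*, 1000*, 1001*, 1010*, 1101*, 1110*, 1111*
[col 1] -000*, -001*, -110, 0-00, 000-*, 01-0, 1-01, 1-10, 10-0, 100-*, 11-1, 111-
[col 2] -00-
Prime implicants: -00-, -110, 0-00, 01-0, 1-01, 1-10, 10-0, 11-1, 111-
PI chart (minterm → PIs covering it):
  0 | -00-,0-00
  1 | -00-  (sole → essential)
  4 | 0-00,01-0
  6 | -110,01-0
  10 | 1-10,10-0
  14 | -110,1-10,111-
  15 | 11-1,111-
Essential prime implicants: -00-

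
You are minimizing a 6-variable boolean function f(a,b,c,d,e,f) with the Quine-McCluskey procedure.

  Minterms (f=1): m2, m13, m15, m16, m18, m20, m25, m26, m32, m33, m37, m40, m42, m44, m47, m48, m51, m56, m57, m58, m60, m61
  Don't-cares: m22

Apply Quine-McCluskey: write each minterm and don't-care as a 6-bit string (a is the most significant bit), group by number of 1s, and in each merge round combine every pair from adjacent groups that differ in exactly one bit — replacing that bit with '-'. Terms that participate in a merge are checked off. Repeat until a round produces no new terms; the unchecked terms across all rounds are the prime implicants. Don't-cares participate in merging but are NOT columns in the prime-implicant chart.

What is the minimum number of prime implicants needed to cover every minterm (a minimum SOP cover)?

Round 0: 000010✓ 001101✓ 001111✓ 010000✓ 010010✓ 010100✓ 010110✓ 011001✓ 011010✓ 100000✓ 100001✓ 100101✓ 101000✓ 101010✓ 101100✓ 101111✓ 110000✓ 110011 111000✓ 111001✓ 111010✓ 111100✓ 111101✓
Round 1: -01111 -10000 -11001 -11010 0-0010 0011-1 01-010 010-00✓ 010-10✓ 0100-0✓ 0101-0✓ 1-0000✓ 1-1000✓ 1-1010✓ 1-1100✓ 10-000✓ 100-01 10000- 101-00✓ 1010-0✓ 11-000✓ 111-00✓ 111-01✓ 1110-0✓ 11100-✓ 11110-✓
Round 2: 010--0 1--000 1-1-00 1-10-0 111-0-
PIs = {-01111, -10000, -11001, -11010, 0-0010, 0011-1, 01-010, 010--0, 1--000, 1-1-00, 1-10-0, 100-01, 10000-, 110011, 111-0-}
Coverage chart:
  m2: 0-0010 ←essential
  m13: 0011-1 ←essential
  m15: -01111,0011-1
  m16: -10000,010--0
  m18: 0-0010,01-010,010--0
  m20: 010--0 ←essential
  m25: -11001 ←essential
  m26: -11010,01-010
  m32: 1--000,10000-
  m33: 100-01,10000-
  m37: 100-01 ←essential
  m40: 1--000,1-1-00,1-10-0
  m42: 1-10-0 ←essential
  m44: 1-1-00 ←essential
  m47: -01111 ←essential
  m48: -10000,1--000
  m51: 110011 ←essential
  m56: 1--000,1-1-00,1-10-0,111-0-
  m57: -11001,111-0-
  m58: -11010,1-10-0
  m60: 1-1-00,111-0-
  m61: 111-0- ←essential
Essential: -01111, -11001, 0-0010, 0011-1, 010--0, 1-1-00, 1-10-0, 100-01, 110011, 111-0-
Petrick residual → -11010, 1--000
Min cover (12 terms): b'cdef + bcd'e'f + bcd'ef' + a'c'd'ef' + a'b'cdf + a'bc'f' + ad'e'f' + ace'f' + acd'f' + ab'c'e'f + abc'd'ef + abce'

12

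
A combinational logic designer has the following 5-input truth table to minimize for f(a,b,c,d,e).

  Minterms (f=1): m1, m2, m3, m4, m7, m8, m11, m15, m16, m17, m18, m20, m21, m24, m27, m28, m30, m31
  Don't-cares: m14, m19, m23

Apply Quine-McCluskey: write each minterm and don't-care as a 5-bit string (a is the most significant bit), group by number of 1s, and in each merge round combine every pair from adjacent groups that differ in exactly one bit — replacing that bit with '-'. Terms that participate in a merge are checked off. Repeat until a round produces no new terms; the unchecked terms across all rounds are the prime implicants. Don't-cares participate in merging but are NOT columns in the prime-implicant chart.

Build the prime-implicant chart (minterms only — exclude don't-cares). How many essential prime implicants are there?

size-2^0 implicants → 00001(✓)  00010(✓)  00011(✓)  00100(✓)  00111(✓)  01000(✓)  01011(✓)  01110(✓)  01111(✓)  10000(✓)  10001(✓)  10010(✓)  10011(✓)  10100(✓)  10101(✓)  10111(✓)  11000(✓)  11011(✓)  11100(✓)  11110(✓)  11111(✓)
size-2^1 implicants → -0001(✓)  -0010(✓)  -0011(✓)  -0100  -0111(✓)  -1000  -1011(✓)  -1110(✓)  -1111(✓)  0-011(✓)  0-111(✓)  00-11(✓)  000-1(✓)  0001-(✓)  01-11(✓)  0111-(✓)  1-000(✓)  1-011(✓)  1-100(✓)  1-111(✓)  10-00(✓)  10-01(✓)  10-11(✓)  100-0(✓)  100-1(✓)  1000-(✓)  1001-(✓)  101-1(✓)  1010-(✓)  11-00(✓)  11-11(✓)  111-0  1111-(✓)
size-2^2 implicants → --011(✓)  --111(✓)  -0-11(✓)  -00-1  -001-  -1-11(✓)  -111-  0--11(✓)  1--00  1--11(✓)  10--1  10-0-  100--
size-2^3 implicants → ---11
Unchecked terms (primes): ---11, -00-1, -001-, -0100, -1000, -111-, 1--00, 10--1, 10-0-, 100--, 111-0
Minterm coverage:
  m1 ⊆ -00-1 [E]
  m2 ⊆ -001- [E]
  m3 ⊆ ---11,-00-1,-001-
  m4 ⊆ -0100 [E]
  m7 ⊆ ---11 [E]
  m8 ⊆ -1000 [E]
  m11 ⊆ ---11 [E]
  m15 ⊆ ---11,-111-
  m16 ⊆ 1--00,10-0-,100--
  m17 ⊆ -00-1,10--1,10-0-,100--
  m18 ⊆ -001-,100--
  m20 ⊆ -0100,1--00,10-0-
  m21 ⊆ 10--1,10-0-
  m24 ⊆ -1000,1--00
  m27 ⊆ ---11 [E]
  m28 ⊆ 1--00,111-0
  m30 ⊆ -111-,111-0
  m31 ⊆ ---11,-111-
E = {---11, -00-1, -001-, -0100, -1000}

5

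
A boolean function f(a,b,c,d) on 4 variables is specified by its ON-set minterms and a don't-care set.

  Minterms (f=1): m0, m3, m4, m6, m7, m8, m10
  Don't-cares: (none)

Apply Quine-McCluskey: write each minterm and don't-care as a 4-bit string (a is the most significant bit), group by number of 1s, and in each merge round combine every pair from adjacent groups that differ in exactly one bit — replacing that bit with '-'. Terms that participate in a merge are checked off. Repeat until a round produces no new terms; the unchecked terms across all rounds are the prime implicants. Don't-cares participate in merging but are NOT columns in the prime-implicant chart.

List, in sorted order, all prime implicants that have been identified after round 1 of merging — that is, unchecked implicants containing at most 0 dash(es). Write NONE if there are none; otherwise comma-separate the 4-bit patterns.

NONE

Round 0: 0000✓ 0011✓ 0100✓ 0110✓ 0111✓ 1000✓ 1010✓
Round 1: -000 0-00 0-11 01-0 011- 10-0
PIs = {-000, 0-00, 0-11, 01-0, 011-, 10-0}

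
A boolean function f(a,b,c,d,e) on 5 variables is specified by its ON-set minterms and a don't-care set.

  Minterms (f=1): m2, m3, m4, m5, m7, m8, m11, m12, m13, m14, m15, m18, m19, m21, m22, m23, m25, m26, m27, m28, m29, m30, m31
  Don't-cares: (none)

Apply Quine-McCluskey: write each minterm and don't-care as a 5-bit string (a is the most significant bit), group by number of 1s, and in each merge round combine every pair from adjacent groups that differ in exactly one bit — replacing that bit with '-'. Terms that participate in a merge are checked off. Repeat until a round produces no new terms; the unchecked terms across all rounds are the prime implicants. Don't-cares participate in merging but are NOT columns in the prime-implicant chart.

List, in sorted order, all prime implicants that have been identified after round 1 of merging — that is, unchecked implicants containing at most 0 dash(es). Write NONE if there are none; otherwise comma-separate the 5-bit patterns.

NONE

Round 0: 00010✓ 00011✓ 00100✓ 00101✓ 00111✓ 01000✓ 01011✓ 01100✓ 01101✓ 01110✓ 01111✓ 10010✓ 10011✓ 10101✓ 10110✓ 10111✓ 11001✓ 11010✓ 11011✓ 11100✓ 11101✓ 11110✓ 11111✓
Round 1: -0010✓ -0011✓ -0101✓ -0111✓ -1011✓ -1100✓ -1101✓ -1110✓ -1111✓ 0-011✓ 0-100✓ 0-101✓ 0-111✓ 00-11✓ 0001-✓ 001-1✓ 0010-✓ 01-00 01-11✓ 011-0✓ 011-1✓ 0110-✓ 0111-✓ 1-010✓ 1-011✓ 1-101✓ 1-110✓ 1-111✓ 10-10✓ 10-11✓ 1001-✓ 101-1✓ 1011-✓ 11-01✓ 11-10✓ 11-11✓ 110-1✓ 1101-✓ 111-0✓ 111-1✓ 1110-✓ 1111-✓
Round 2: --011✓ --101✓ --111✓ -0-11✓ -001- -01-1✓ -1-11✓ -11-0✓ -11-1✓ -110-✓ -111-✓ 0--11✓ 0-1-1✓ 0-10- 011--✓ 1--10✓ 1--11✓ 1-01-✓ 1-1-1✓ 1-11-✓ 10-1-✓ 11--1 11-1-✓ 111--✓
Round 3: ---11 --1-1 -11-- 1--1-
PIs = {---11, --1-1, -001-, -11--, 0-10-, 01-00, 1--1-, 11--1}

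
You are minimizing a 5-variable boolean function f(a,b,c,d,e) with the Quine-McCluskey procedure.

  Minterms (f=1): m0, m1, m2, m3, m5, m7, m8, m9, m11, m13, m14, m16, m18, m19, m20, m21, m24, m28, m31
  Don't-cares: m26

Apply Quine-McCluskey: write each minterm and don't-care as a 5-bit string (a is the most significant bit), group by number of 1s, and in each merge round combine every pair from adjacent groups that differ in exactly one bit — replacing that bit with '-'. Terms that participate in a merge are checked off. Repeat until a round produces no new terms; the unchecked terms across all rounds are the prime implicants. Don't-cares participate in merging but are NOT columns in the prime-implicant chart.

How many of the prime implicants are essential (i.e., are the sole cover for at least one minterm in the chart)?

7

size-2^0 implicants → 00000(✓)  00001(✓)  00010(✓)  00011(✓)  00101(✓)  00111(✓)  01000(✓)  01001(✓)  01011(✓)  01101(✓)  01110  10000(✓)  10010(✓)  10011(✓)  10100(✓)  10101(✓)  11000(✓)  11010(✓)  11100(✓)  11111
size-2^1 implicants → -0000(✓)  -0010(✓)  -0011(✓)  -0101  -1000(✓)  0-000(✓)  0-001(✓)  0-011(✓)  0-101(✓)  00-01(✓)  00-11(✓)  000-0(✓)  000-1(✓)  0000-(✓)  0001-(✓)  001-1(✓)  01-01(✓)  010-1(✓)  0100-(✓)  1-000(✓)  1-010(✓)  1-100(✓)  10-00(✓)  100-0(✓)  1001-(✓)  1010-  11-00(✓)  110-0(✓)
size-2^2 implicants → --000  -00-0  -001-  0--01  0-0-1  0-00-  00--1  000--  1--00  1-0-0
Unchecked terms (primes): --000, -00-0, -001-, -0101, 0--01, 0-0-1, 0-00-, 00--1, 000--, 01110, 1--00, 1-0-0, 1010-, 11111
Minterm coverage:
  m0 ⊆ --000,-00-0,0-00-,000--
  m1 ⊆ 0--01,0-0-1,0-00-,00--1,000--
  m2 ⊆ -00-0,-001-,000--
  m3 ⊆ -001-,0-0-1,00--1,000--
  m5 ⊆ -0101,0--01,00--1
  m7 ⊆ 00--1 [E]
  m8 ⊆ --000,0-00-
  m9 ⊆ 0--01,0-0-1,0-00-
  m11 ⊆ 0-0-1 [E]
  m13 ⊆ 0--01 [E]
  m14 ⊆ 01110 [E]
  m16 ⊆ --000,-00-0,1--00,1-0-0
  m18 ⊆ -00-0,-001-,1-0-0
  m19 ⊆ -001- [E]
  m20 ⊆ 1--00,1010-
  m21 ⊆ -0101,1010-
  m24 ⊆ --000,1--00,1-0-0
  m28 ⊆ 1--00 [E]
  m31 ⊆ 11111 [E]
E = {-001-, 0--01, 0-0-1, 00--1, 01110, 1--00, 11111}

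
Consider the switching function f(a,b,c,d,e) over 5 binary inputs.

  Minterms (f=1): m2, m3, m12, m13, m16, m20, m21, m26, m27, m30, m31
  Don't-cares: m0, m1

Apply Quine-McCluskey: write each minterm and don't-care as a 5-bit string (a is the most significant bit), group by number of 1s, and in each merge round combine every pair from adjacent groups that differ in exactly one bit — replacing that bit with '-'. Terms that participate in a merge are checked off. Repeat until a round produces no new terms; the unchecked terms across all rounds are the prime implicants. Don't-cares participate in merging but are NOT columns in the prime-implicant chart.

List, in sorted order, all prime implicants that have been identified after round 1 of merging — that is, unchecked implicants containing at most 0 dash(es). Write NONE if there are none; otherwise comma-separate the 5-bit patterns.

NONE

Round 0: 00000✓ 00001✓ 00010✓ 00011✓ 01100✓ 01101✓ 10000✓ 10100✓ 10101✓ 11010✓ 11011✓ 11110✓ 11111✓
Round 1: -0000 000-0✓ 000-1✓ 0000-✓ 0001-✓ 0110- 10-00 1010- 11-10✓ 11-11✓ 1101-✓ 1111-✓
Round 2: 000-- 11-1-
PIs = {-0000, 000--, 0110-, 10-00, 1010-, 11-1-}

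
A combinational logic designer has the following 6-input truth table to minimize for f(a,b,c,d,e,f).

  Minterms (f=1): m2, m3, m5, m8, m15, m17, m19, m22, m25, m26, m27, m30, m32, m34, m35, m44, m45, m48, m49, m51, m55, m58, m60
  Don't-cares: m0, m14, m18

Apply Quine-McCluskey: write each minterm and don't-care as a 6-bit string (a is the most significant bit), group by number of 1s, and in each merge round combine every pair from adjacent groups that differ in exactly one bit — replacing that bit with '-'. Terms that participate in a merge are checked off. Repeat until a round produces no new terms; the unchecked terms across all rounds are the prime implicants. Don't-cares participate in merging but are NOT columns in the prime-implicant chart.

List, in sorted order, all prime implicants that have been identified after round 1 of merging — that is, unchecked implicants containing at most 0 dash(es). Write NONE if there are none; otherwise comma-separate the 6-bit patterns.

000101

[col 0] 000000*, 000010*, 000011*, 000101, 001000*, 001110*, 001111*, 010001*, 010010*, 010011*, 010110*, 011001*, 011010*, 011011*, 011110*, 100000*, 100010*, 100011*, 101100*, 101101*, 110000*, 110001*, 110011*, 110111*, 111010*, 111100*
[col 1] -00000*, -00010*, -00011*, -10001*, -10011*, -11010, 0-0010*, 0-0011*, 0-1110, 00-000, 0000-0*, 00001-*, 00111-, 01-001*, 01-010*, 01-011*, 01-110*, 010-10*, 0100-1*, 01001-*, 011-10*, 0110-1*, 01101-*, 1-0000, 1-0011*, 1-1100, 1000-0*, 10001-*, 10110-, 110-11, 1100-1*, 11000-
[col 2] --0011, -000-0, -0001-, -100-1, 0-001-, 01--10, 01-0-1, 01-01-
Prime implicants: --0011, -000-0, -0001-, -100-1, -11010, 0-001-, 0-1110, 00-000, 000101, 00111-, 01--10, 01-0-1, 01-01-, 1-0000, 1-1100, 10110-, 110-11, 11000-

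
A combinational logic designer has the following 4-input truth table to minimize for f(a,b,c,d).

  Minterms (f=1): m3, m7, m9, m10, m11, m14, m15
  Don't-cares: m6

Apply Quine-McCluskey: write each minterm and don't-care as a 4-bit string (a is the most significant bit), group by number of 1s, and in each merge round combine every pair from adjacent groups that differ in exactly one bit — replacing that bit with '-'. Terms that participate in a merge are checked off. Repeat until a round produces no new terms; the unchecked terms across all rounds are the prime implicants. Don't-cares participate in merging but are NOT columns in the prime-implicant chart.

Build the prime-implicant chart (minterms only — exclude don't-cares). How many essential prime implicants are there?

3

[col 0] 0011*, 0110*, 0111*, 1001*, 1010*, 1011*, 1110*, 1111*
[col 1] -011*, -110*, -111*, 0-11*, 011-*, 1-10*, 1-11*, 10-1, 101-*, 111-*
[col 2] --11, -11-, 1-1-
Prime implicants: --11, -11-, 1-1-, 10-1
PI chart (minterm → PIs covering it):
  3 | --11  (sole → essential)
  7 | --11,-11-
  9 | 10-1  (sole → essential)
  10 | 1-1-  (sole → essential)
  11 | --11,1-1-,10-1
  14 | -11-,1-1-
  15 | --11,-11-,1-1-
Essential prime implicants: --11, 1-1-, 10-1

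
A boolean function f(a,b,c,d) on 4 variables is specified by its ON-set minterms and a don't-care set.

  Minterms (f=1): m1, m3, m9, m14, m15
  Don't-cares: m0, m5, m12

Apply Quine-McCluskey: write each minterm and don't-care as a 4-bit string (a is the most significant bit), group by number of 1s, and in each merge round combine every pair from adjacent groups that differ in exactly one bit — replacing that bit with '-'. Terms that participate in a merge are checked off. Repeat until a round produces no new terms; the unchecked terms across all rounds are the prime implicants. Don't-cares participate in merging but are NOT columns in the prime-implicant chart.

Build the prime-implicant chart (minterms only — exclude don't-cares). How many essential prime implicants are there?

[col 0] 0000*, 0001*, 0011*, 0101*, 1001*, 1100*, 1110*, 1111*
[col 1] -001, 0-01, 00-1, 000-, 11-0, 111-
Prime implicants: -001, 0-01, 00-1, 000-, 11-0, 111-
PI chart (minterm → PIs covering it):
  1 | -001,0-01,00-1,000-
  3 | 00-1  (sole → essential)
  9 | -001  (sole → essential)
  14 | 11-0,111-
  15 | 111-  (sole → essential)
Essential prime implicants: -001, 00-1, 111-

3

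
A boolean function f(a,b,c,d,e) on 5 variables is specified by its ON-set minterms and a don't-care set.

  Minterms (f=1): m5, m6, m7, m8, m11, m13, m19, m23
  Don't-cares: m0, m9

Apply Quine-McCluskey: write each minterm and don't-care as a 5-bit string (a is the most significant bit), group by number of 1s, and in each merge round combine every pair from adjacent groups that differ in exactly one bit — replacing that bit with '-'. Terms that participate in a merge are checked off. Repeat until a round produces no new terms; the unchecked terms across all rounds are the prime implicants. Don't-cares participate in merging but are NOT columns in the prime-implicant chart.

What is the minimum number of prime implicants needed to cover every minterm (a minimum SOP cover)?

Round 0: 00000✓ 00101✓ 00110✓ 00111✓ 01000✓ 01001✓ 01011✓ 01101✓ 10011✓ 10111✓
Round 1: -0111 0-000 0-101 001-1 0011- 01-01 010-1 0100- 10-11
PIs = {-0111, 0-000, 0-101, 001-1, 0011-, 01-01, 010-1, 0100-, 10-11}
Coverage chart:
  m5: 0-101,001-1
  m6: 0011- ←essential
  m7: -0111,001-1,0011-
  m8: 0-000,0100-
  m11: 010-1 ←essential
  m13: 0-101,01-01
  m19: 10-11 ←essential
  m23: -0111,10-11
Essential: 0011-, 010-1, 10-11
Petrick residual → 0-000, 0-101
Min cover (5 terms): a'c'd'e' + a'cd'e + a'b'cd + a'bc'e + ab'de

5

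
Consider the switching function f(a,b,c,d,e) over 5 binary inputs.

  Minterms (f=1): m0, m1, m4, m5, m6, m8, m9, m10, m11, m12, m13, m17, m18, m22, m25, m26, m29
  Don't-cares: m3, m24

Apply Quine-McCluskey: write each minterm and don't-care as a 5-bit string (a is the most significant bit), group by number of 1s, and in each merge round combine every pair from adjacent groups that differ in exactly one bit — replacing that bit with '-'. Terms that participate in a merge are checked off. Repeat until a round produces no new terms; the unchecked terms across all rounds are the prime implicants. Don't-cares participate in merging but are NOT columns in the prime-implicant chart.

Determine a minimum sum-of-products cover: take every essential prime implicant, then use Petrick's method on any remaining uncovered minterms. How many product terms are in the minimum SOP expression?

6

[col 0] 00000*, 00001*, 00011*, 00100*, 00101*, 00110*, 01000*, 01001*, 01010*, 01011*, 01100*, 01101*, 10001*, 10010*, 10110*, 11000*, 11001*, 11010*, 11101*
[col 1] -0001*, -0110, -1000*, -1001*, -1010*, -1101*, 0-000*, 0-001*, 0-011*, 0-100*, 0-101*, 00-00*, 00-01*, 000-1*, 0000-*, 001-0, 0010-*, 01-00*, 01-01*, 010-0*, 010-1*, 0100-*, 0101-*, 0110-*, 1-001*, 1-010, 10-10, 11-01*, 110-0*, 1100-*
[col 2] --001, -1-01, -10-0, -100-, 0--00*, 0--01*, 0-0-1, 0-00-*, 0-10-*, 00-0-*, 01-0-*, 010--
[col 3] 0--0-
Prime implicants: --001, -0110, -1-01, -10-0, -100-, 0--0-, 0-0-1, 001-0, 010--, 1-010, 10-10
PI chart (minterm → PIs covering it):
  0 | 0--0-  (sole → essential)
  1 | --001,0--0-,0-0-1
  4 | 0--0-,001-0
  5 | 0--0-  (sole → essential)
  6 | -0110,001-0
  8 | -10-0,-100-,0--0-,010--
  9 | --001,-1-01,-100-,0--0-,0-0-1,010--
  10 | -10-0,010--
  11 | 0-0-1,010--
  12 | 0--0-  (sole → essential)
  13 | -1-01,0--0-
  17 | --001  (sole → essential)
  18 | 1-010,10-10
  22 | -0110,10-10
  25 | --001,-1-01,-100-
  26 | -10-0,1-010
  29 | -1-01  (sole → essential)
Essential prime implicants: --001, -1-01, 0--0-
Petrick residual → -0110, 010--, 1-010
Minimum SOP uses 6 PIs: c'd'e + b'cde' + bd'e + a'd' + a'bc' + ac'de'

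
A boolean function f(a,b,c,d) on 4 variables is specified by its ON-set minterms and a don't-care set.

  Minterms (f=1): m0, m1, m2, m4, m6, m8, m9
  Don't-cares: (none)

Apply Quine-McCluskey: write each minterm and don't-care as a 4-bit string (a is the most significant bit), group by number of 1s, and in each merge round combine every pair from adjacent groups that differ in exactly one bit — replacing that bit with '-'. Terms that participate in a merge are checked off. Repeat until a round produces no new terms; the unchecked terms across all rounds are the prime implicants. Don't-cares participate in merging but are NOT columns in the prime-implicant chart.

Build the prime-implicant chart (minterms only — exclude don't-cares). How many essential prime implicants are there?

Round 0: 0000✓ 0001✓ 0010✓ 0100✓ 0110✓ 1000✓ 1001✓
Round 1: -000✓ -001✓ 0-00✓ 0-10✓ 00-0✓ 000-✓ 01-0✓ 100-✓
Round 2: -00- 0--0
PIs = {-00-, 0--0}
Coverage chart:
  m0: -00-,0--0
  m1: -00- ←essential
  m2: 0--0 ←essential
  m4: 0--0 ←essential
  m6: 0--0 ←essential
  m8: -00- ←essential
  m9: -00- ←essential
Essential: -00-, 0--0

2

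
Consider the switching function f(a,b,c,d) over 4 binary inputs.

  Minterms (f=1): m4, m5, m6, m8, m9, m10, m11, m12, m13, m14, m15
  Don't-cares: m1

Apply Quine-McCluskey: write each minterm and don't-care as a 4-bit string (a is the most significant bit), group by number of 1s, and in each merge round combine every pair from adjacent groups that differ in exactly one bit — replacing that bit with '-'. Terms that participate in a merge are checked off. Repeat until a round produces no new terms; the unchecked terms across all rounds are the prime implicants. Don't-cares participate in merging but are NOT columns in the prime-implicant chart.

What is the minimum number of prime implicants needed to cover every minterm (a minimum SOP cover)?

[col 0] 0001*, 0100*, 0101*, 0110*, 1000*, 1001*, 1010*, 1011*, 1100*, 1101*, 1110*, 1111*
[col 1] -001*, -100*, -101*, -110*, 0-01*, 01-0*, 010-*, 1-00*, 1-01*, 1-10*, 1-11*, 10-0*, 10-1*, 100-*, 101-*, 11-0*, 11-1*, 110-*, 111-*
[col 2] --01, -1-0, -10-, 1--0*, 1--1*, 1-0-*, 1-1-*, 10--*, 11--*
[col 3] 1---
Prime implicants: --01, -1-0, -10-, 1---
PI chart (minterm → PIs covering it):
  4 | -1-0,-10-
  5 | --01,-10-
  6 | -1-0  (sole → essential)
  8 | 1---  (sole → essential)
  9 | --01,1---
  10 | 1---  (sole → essential)
  11 | 1---  (sole → essential)
  12 | -1-0,-10-,1---
  13 | --01,-10-,1---
  14 | -1-0,1---
  15 | 1---  (sole → essential)
Essential prime implicants: -1-0, 1---
Petrick residual → --01
Minimum SOP uses 3 PIs: c'd + bd' + a

3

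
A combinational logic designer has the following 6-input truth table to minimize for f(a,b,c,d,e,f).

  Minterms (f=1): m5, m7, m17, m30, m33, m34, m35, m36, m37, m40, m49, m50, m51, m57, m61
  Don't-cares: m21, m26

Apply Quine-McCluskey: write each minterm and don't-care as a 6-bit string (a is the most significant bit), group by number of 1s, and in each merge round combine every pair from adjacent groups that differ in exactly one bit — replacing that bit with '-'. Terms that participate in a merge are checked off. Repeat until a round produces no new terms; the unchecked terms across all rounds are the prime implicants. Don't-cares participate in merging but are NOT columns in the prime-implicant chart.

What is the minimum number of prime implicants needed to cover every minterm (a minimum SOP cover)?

8

Round 0: 000101✓ 000111✓ 010001✓ 010101✓ 011010✓ 011110✓ 100001✓ 100010✓ 100011✓ 100100✓ 100101✓ 101000 110001✓ 110010✓ 110011✓ 111001✓ 111101✓
Round 1: -00101 -10001 0-0101 0001-1 010-01 011-10 1-0001✓ 1-0010✓ 1-0011✓ 100-01 1000-1✓ 10001-✓ 10010- 11-001 1100-1✓ 11001-✓ 111-01
Round 2: 1-00-1 1-001-
PIs = {-00101, -10001, 0-0101, 0001-1, 010-01, 011-10, 1-00-1, 1-001-, 100-01, 10010-, 101000, 11-001, 111-01}
Coverage chart:
  m5: -00101,0-0101,0001-1
  m7: 0001-1 ←essential
  m17: -10001,010-01
  m30: 011-10 ←essential
  m33: 1-00-1,100-01
  m34: 1-001- ←essential
  m35: 1-00-1,1-001-
  m36: 10010- ←essential
  m37: -00101,100-01,10010-
  m40: 101000 ←essential
  m49: -10001,1-00-1,11-001
  m50: 1-001- ←essential
  m51: 1-00-1,1-001-
  m57: 11-001,111-01
  m61: 111-01 ←essential
Essential: 0001-1, 011-10, 1-001-, 10010-, 101000, 111-01
Petrick residual → -10001, 1-00-1
Min cover (8 terms): bc'd'e'f + a'b'c'df + a'bcef' + ac'd'f + ac'd'e + ab'c'de' + ab'cd'e'f' + abce'f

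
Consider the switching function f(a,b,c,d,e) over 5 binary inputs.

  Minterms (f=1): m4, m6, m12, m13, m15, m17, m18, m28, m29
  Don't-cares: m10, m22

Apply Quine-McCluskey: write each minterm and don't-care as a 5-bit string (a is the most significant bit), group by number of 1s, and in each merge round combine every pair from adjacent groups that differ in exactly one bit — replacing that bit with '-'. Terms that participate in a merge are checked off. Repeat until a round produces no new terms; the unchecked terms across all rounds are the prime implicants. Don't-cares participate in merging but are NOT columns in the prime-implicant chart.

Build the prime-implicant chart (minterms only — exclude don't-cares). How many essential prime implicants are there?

[col 0] 00100*, 00110*, 01010, 01100*, 01101*, 01111*, 10001, 10010*, 10110*, 11100*, 11101*
[col 1] -0110, -1100*, -1101*, 0-100, 001-0, 011-1, 0110-*, 10-10, 1110-*
[col 2] -110-
Prime implicants: -0110, -110-, 0-100, 001-0, 01010, 011-1, 10-10, 10001
PI chart (minterm → PIs covering it):
  4 | 0-100,001-0
  6 | -0110,001-0
  12 | -110-,0-100
  13 | -110-,011-1
  15 | 011-1  (sole → essential)
  17 | 10001  (sole → essential)
  18 | 10-10  (sole → essential)
  28 | -110-  (sole → essential)
  29 | -110-  (sole → essential)
Essential prime implicants: -110-, 011-1, 10-10, 10001

4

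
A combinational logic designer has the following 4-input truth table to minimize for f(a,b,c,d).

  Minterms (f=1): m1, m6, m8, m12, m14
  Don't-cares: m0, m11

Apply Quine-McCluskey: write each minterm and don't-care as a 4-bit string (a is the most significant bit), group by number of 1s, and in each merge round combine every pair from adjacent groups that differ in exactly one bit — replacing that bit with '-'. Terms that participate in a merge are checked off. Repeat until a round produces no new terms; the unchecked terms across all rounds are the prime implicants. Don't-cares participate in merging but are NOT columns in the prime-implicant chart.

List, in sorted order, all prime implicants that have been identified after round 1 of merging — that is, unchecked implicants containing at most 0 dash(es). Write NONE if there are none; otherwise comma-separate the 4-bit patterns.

1011

size-2^0 implicants → 0000(✓)  0001(✓)  0110(✓)  1000(✓)  1011  1100(✓)  1110(✓)
size-2^1 implicants → -000  -110  000-  1-00  11-0
Unchecked terms (primes): -000, -110, 000-, 1-00, 1011, 11-0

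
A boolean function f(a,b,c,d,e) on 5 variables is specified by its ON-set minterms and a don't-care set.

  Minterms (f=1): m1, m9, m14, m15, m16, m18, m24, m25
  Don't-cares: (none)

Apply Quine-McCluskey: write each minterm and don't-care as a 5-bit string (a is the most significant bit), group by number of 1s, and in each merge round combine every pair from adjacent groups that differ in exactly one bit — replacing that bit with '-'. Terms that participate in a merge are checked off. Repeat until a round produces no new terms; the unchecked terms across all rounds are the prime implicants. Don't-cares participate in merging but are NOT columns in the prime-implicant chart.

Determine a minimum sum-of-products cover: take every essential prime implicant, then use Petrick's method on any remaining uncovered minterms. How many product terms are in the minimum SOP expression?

4

Round 0: 00001✓ 01001✓ 01110✓ 01111✓ 10000✓ 10010✓ 11000✓ 11001✓
Round 1: -1001 0-001 0111- 1-000 100-0 1100-
PIs = {-1001, 0-001, 0111-, 1-000, 100-0, 1100-}
Coverage chart:
  m1: 0-001 ←essential
  m9: -1001,0-001
  m14: 0111- ←essential
  m15: 0111- ←essential
  m16: 1-000,100-0
  m18: 100-0 ←essential
  m24: 1-000,1100-
  m25: -1001,1100-
Essential: 0-001, 0111-, 100-0
Petrick residual → 1100-
Min cover (4 terms): a'c'd'e + a'bcd + ab'c'e' + abc'd'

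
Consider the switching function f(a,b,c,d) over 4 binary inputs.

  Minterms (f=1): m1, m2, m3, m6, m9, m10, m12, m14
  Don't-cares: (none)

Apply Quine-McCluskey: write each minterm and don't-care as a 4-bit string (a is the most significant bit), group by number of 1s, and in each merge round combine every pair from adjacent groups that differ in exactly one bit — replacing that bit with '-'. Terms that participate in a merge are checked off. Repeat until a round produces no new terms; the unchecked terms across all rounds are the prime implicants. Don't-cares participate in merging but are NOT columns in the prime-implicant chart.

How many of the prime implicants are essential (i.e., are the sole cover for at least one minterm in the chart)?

3

Round 0: 0001✓ 0010✓ 0011✓ 0110✓ 1001✓ 1010✓ 1100✓ 1110✓
Round 1: -001 -010✓ -110✓ 0-10✓ 00-1 001- 1-10✓ 11-0
Round 2: --10
PIs = {--10, -001, 00-1, 001-, 11-0}
Coverage chart:
  m1: -001,00-1
  m2: --10,001-
  m3: 00-1,001-
  m6: --10 ←essential
  m9: -001 ←essential
  m10: --10 ←essential
  m12: 11-0 ←essential
  m14: --10,11-0
Essential: --10, -001, 11-0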